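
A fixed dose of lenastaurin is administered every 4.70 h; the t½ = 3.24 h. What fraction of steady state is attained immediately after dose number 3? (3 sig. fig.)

k = ln 2 / 3.24 = 0.2139 h⁻¹
f_n = 1 − e^(−nkτ) = 1 − e^(−3 × 0.2139 × 4.70) = 1 − e^(−3.016) = 1 − 0.04897 ≈ 0.951

0.951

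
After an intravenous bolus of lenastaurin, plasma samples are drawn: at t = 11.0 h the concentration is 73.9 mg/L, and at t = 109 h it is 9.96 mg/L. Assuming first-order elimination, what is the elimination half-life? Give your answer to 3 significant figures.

k = ln(C₁/C₂) / (t₂ − t₁) = ln(73.9/9.96) / (109 − 11.0)
  = 2.004 / 98.00 = 0.02045 h⁻¹
t½ = ln 2 / k = ln 2 / 0.02045 ≈ 33.9 hours

33.9 hours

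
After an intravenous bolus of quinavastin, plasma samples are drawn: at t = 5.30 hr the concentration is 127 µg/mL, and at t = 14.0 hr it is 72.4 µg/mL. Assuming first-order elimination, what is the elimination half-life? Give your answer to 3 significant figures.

k = ln(C₁/C₂) / (t₂ − t₁) = ln(127/72.4) / (14.0 − 5.30)
  = 0.5620 / 8.700 = 0.06460 hr⁻¹
t½ = ln 2 / k = ln 2 / 0.06460 ≈ 10.7 hours

10.7 hours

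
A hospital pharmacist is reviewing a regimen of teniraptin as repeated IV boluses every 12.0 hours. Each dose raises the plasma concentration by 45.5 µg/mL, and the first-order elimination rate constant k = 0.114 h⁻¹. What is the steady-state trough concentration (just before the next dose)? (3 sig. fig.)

Fraction remaining after one interval: e^(−kτ) = e^(−0.1140 × 12.0) = 0.2546
R = 1 / (1 − 0.2546) = 1.342
Css,max = 45.5 × 1.342 = 61.04 µg/mL
Css,min = Css,max × e^(−kτ) = 61.04 × 0.2546 ≈ 15.5 µg/mL

15.5 µg/mL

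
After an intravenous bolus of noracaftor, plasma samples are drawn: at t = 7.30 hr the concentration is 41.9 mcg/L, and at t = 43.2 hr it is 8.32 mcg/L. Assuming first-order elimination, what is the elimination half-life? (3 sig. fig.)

15.4 hours

k = ln(C₁/C₂) / (t₂ − t₁) = ln(41.9/8.32) / (43.2 − 7.30)
  = 1.617 / 35.90 = 0.04503 hr⁻¹
t½ = ln 2 / k = ln 2 / 0.04503 ≈ 15.4 hours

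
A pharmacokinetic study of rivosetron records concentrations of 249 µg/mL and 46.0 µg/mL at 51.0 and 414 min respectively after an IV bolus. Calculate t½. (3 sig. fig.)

149 minutes

k = ln(C₁/C₂) / (t₂ − t₁) = ln(249/46.0) / (414 − 51.0)
  = 1.689 / 363.0 = 0.004652 min⁻¹
t½ = ln 2 / k = ln 2 / 0.004652 ≈ 149 minutes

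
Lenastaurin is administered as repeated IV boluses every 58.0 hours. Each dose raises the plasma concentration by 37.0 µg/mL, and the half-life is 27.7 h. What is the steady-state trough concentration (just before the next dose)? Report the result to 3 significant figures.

k = ln 2 / 27.7 = 0.02502 h⁻¹
Fraction remaining after one interval: e^(−kτ) = e^(−0.02502 × 58.0) = 0.2343
R = 1 / (1 − 0.2343) = 1.306
Css,max = 37.0 × 1.306 = 48.32 µg/mL
Css,min = Css,max × e^(−kτ) = 48.32 × 0.2343 ≈ 11.3 µg/mL

11.3 µg/mL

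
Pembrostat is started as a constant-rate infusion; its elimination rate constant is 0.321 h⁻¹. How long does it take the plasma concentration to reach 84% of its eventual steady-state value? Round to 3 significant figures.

5.71 hours

f = 1 − e^(−kt)  ⇒  t = −ln(1 − f) / k
t = −ln(1 − 0.84) / 0.3210 = 1.833 / 0.3210 ≈ 5.71 hours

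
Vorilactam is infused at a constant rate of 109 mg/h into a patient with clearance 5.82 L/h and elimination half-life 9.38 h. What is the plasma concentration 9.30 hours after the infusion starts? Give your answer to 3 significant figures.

Css = rate / CL = 109 / 5.82 = 18.73 µg/mL
k = ln 2 / 9.38 = 0.07390 h⁻¹
C(t) = Css (1 − e^(−kt)) = 18.73 × (1 − e^(−0.6872)) = 18.73 × 0.4970 ≈ 9.31 µg/mL

9.31 µg/mL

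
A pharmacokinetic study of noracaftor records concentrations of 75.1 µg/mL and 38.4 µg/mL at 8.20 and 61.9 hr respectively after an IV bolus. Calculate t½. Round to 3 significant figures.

55.5 hours

k = ln(C₁/C₂) / (t₂ − t₁) = ln(75.1/38.4) / (61.9 − 8.20)
  = 0.6708 / 53.70 = 0.01249 hr⁻¹
t½ = ln 2 / k = ln 2 / 0.01249 ≈ 55.5 hours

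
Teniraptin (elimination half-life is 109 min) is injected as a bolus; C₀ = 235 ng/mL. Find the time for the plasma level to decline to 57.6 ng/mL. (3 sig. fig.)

221 minutes

k = ln 2 / 109 = 0.006359 min⁻¹
C(t) = C₀ e^(−kt)  ⇒  t = ln(C₀/C) / k
t = ln(235/57.6) / 0.006359 = 1.406 / 0.006359 ≈ 221 minutes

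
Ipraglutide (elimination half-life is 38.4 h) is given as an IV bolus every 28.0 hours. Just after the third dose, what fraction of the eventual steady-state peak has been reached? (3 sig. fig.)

k = ln 2 / 38.4 = 0.01805 h⁻¹
f_n = 1 − e^(−nkτ) = 1 − e^(−3 × 0.01805 × 28.0) = 1 − e^(−1.516) = 1 − 0.2195 ≈ 0.780

0.780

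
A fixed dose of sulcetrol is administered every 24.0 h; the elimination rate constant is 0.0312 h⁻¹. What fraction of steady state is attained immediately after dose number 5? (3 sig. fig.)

f_n = 1 − e^(−nkτ) = 1 − e^(−5 × 0.03120 × 24.0) = 1 − e^(−3.744) = 1 − 0.02366 ≈ 0.976

0.976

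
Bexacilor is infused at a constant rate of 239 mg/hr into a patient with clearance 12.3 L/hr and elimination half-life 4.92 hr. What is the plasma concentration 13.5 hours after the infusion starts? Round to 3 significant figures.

16.5 µg/mL

Css = rate / CL = 239 / 12.3 = 19.43 µg/mL
k = ln 2 / 4.92 = 0.1409 hr⁻¹
C(t) = Css (1 − e^(−kt)) = 19.43 × (1 − e^(−1.902)) = 19.43 × 0.8507 ≈ 16.5 µg/mL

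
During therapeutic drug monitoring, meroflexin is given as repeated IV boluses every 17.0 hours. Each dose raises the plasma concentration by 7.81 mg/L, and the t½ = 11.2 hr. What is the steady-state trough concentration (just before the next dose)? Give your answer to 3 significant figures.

k = ln 2 / 11.2 = 0.06189 hr⁻¹
Fraction remaining after one interval: e^(−kτ) = e^(−0.06189 × 17.0) = 0.3492
R = 1 / (1 − 0.3492) = 1.537
Css,max = 7.81 × 1.537 = 12.00 mg/L
Css,min = Css,max × e^(−kτ) = 12.00 × 0.3492 ≈ 4.19 mg/L

4.19 mg/L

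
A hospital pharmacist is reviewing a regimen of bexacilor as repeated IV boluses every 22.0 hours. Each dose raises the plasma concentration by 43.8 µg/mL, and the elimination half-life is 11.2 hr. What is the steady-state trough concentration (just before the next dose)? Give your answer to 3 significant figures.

k = ln 2 / 11.2 = 0.06189 hr⁻¹
Fraction remaining after one interval: e^(−kτ) = e^(−0.06189 × 22.0) = 0.2563
R = 1 / (1 − 0.2563) = 1.345
Css,max = 43.8 × 1.345 = 58.89 µg/mL
Css,min = Css,max × e^(−kτ) = 58.89 × 0.2563 ≈ 15.1 µg/mL

15.1 µg/mL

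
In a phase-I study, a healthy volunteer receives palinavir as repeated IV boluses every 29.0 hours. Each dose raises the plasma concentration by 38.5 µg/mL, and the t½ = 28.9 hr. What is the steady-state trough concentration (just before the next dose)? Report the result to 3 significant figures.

k = ln 2 / 28.9 = 0.02398 hr⁻¹
Fraction remaining after one interval: e^(−kτ) = e^(−0.02398 × 29.0) = 0.4988
R = 1 / (1 − 0.4988) = 1.995
Css,max = 38.5 × 1.995 = 76.82 µg/mL
Css,min = Css,max × e^(−kτ) = 76.82 × 0.4988 ≈ 38.3 µg/mL

38.3 µg/mL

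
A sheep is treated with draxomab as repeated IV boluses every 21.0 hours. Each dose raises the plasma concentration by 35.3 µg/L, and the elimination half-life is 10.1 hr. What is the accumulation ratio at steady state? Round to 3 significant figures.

1.31

k = ln 2 / 10.1 = 0.06863 hr⁻¹
Fraction remaining after one interval: e^(−kτ) = e^(−0.06863 × 21.0) = 0.2366
R = 1 / (1 − 0.2366) = 1 / 0.7634 ≈ 1.31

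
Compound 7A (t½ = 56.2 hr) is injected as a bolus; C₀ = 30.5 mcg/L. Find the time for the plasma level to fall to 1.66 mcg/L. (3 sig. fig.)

236 hours

k = ln 2 / 56.2 = 0.01233 hr⁻¹
C(t) = C₀ e^(−kt)  ⇒  t = ln(C₀/C) / k
t = ln(30.5/1.66) / 0.01233 = 2.911 / 0.01233 ≈ 236 hours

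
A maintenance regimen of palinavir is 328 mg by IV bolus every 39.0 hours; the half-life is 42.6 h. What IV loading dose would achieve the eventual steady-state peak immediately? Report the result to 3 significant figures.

k = ln 2 / 42.6 = 0.01627 h⁻¹
Accumulation ratio R = 1 / (1 − e^(−kτ)) = 1 / (1 − e^(−0.01627×39.0)) = 1 / (1 − 0.5302) = 2.128
Loading dose = maintenance dose × R = 328 × 2.128 ≈ 698 mg

698 mg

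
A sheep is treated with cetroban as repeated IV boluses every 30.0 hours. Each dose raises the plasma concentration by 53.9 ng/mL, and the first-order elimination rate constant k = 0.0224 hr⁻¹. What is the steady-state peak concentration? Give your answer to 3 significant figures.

110 ng/mL

Fraction remaining after one interval: e^(−kτ) = e^(−0.02240 × 30.0) = 0.5107
R = 1 / (1 − 0.5107) = 2.044
Css,max = 53.9 × 2.044 ≈ 110 ng/mL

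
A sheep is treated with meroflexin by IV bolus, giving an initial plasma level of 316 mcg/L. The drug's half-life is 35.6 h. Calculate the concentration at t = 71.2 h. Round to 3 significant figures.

79.0 mcg/L

k = ln 2 / 35.6 = 0.01947 h⁻¹
71.2 h is 2.000 half-lives, so C = 316 × (1/2)^2.000 = 316 × 0.2500 ≈ 79.0 mcg/L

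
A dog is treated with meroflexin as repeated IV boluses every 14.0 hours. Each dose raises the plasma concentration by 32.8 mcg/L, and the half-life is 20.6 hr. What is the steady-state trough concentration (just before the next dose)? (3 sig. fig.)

k = ln 2 / 20.6 = 0.03365 hr⁻¹
Fraction remaining after one interval: e^(−kτ) = e^(−0.03365 × 14.0) = 0.6243
R = 1 / (1 − 0.6243) = 2.662
Css,max = 32.8 × 2.662 = 87.31 mcg/L
Css,min = Css,max × e^(−kτ) = 87.31 × 0.6243 ≈ 54.5 mcg/L

54.5 mcg/L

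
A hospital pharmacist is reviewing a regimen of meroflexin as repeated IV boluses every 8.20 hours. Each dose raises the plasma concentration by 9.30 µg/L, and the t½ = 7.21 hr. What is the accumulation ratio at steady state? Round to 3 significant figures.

1.83

k = ln 2 / 7.21 = 0.09614 hr⁻¹
Fraction remaining after one interval: e^(−kτ) = e^(−0.09614 × 8.20) = 0.4546
R = 1 / (1 − 0.4546) = 1 / 0.5454 ≈ 1.83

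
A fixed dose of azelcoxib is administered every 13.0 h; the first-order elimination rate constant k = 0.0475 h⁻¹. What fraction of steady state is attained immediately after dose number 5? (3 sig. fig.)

f_n = 1 − e^(−nkτ) = 1 − e^(−5 × 0.04750 × 13.0) = 1 − e^(−3.087) = 1 − 0.04562 ≈ 0.954

0.954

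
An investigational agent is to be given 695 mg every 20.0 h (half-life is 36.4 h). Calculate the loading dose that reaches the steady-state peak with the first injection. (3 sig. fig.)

k = ln 2 / 36.4 = 0.01904 h⁻¹
Accumulation ratio R = 1 / (1 − e^(−kτ)) = 1 / (1 − e^(−0.01904×20.0)) = 1 / (1 − 0.6833) = 3.157
Loading dose = maintenance dose × R = 695 × 3.157 ≈ 2190 mg

2190 mg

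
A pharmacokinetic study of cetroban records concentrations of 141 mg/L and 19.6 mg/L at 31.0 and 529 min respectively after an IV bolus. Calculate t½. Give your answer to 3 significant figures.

k = ln(C₁/C₂) / (t₂ − t₁) = ln(141/19.6) / (529 − 31.0)
  = 1.973 / 498.0 = 0.003962 min⁻¹
t½ = ln 2 / k = ln 2 / 0.003962 ≈ 175 minutes

175 minutes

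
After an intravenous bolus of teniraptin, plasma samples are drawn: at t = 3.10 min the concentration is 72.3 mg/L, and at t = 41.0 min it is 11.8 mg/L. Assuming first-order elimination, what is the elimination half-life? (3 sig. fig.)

14.5 minutes

k = ln(C₁/C₂) / (t₂ − t₁) = ln(72.3/11.8) / (41.0 − 3.10)
  = 1.813 / 37.90 = 0.04783 min⁻¹
t½ = ln 2 / k = ln 2 / 0.04783 ≈ 14.5 minutes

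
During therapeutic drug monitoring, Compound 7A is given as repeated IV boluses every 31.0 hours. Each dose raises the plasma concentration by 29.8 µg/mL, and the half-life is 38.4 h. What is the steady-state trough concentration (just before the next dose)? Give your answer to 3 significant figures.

39.7 µg/mL

k = ln 2 / 38.4 = 0.01805 h⁻¹
Fraction remaining after one interval: e^(−kτ) = e^(−0.01805 × 31.0) = 0.5715
R = 1 / (1 − 0.5715) = 2.333
Css,max = 29.8 × 2.333 = 69.54 µg/mL
Css,min = Css,max × e^(−kτ) = 69.54 × 0.5715 ≈ 39.7 µg/mL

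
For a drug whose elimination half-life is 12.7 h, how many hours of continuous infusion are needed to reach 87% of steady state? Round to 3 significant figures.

k = ln 2 / 12.7 = 0.05458 h⁻¹
f = 1 − e^(−kt)  ⇒  t = −ln(1 − f) / k
t = −ln(1 − 0.87) / 0.05458 = 2.040 / 0.05458 ≈ 37.4 hours

37.4 hours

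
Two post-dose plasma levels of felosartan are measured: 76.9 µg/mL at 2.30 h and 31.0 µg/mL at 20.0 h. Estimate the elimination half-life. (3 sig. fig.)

13.5 hours

k = ln(C₁/C₂) / (t₂ − t₁) = ln(76.9/31.0) / (20.0 − 2.30)
  = 0.9085 / 17.70 = 0.05133 h⁻¹
t½ = ln 2 / k = ln 2 / 0.05133 ≈ 13.5 hours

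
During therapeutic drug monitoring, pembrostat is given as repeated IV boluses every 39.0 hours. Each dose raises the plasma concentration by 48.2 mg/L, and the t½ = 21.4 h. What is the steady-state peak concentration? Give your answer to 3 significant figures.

67.2 mg/L

k = ln 2 / 21.4 = 0.03239 h⁻¹
Fraction remaining after one interval: e^(−kτ) = e^(−0.03239 × 39.0) = 0.2827
R = 1 / (1 − 0.2827) = 1.394
Css,max = 48.2 × 1.394 ≈ 67.2 mg/L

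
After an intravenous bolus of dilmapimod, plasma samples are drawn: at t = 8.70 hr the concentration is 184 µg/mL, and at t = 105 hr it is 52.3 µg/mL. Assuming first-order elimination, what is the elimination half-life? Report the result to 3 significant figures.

53.1 hours

k = ln(C₁/C₂) / (t₂ − t₁) = ln(184/52.3) / (105 − 8.70)
  = 1.258 / 96.30 = 0.01306 hr⁻¹
t½ = ln 2 / k = ln 2 / 0.01306 ≈ 53.1 hours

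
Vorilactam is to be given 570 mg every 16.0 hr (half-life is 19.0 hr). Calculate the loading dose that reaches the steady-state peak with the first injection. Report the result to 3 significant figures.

k = ln 2 / 19.0 = 0.03648 hr⁻¹
Accumulation ratio R = 1 / (1 − e^(−kτ)) = 1 / (1 − e^(−0.03648×16.0)) = 1 / (1 − 0.5578) = 2.262
Loading dose = maintenance dose × R = 570 × 2.262 ≈ 1290 mg

1290 mg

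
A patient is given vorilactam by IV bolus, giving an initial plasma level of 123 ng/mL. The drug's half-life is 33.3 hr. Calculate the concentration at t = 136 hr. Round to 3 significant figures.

7.25 ng/mL

k = ln 2 / 33.3 = 0.02082 hr⁻¹
136 hr is 4.084 half-lives, so C = 123 × (1/2)^4.084 = 123 × 0.05896 ≈ 7.25 ng/mL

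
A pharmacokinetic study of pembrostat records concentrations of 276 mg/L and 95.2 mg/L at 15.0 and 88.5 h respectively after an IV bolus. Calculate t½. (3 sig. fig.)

47.9 hours

k = ln(C₁/C₂) / (t₂ − t₁) = ln(276/95.2) / (88.5 − 15.0)
  = 1.064 / 73.50 = 0.01448 h⁻¹
t½ = ln 2 / k = ln 2 / 0.01448 ≈ 47.9 hours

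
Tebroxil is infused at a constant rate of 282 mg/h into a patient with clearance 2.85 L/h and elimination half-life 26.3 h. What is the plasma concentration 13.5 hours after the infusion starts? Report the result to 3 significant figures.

29.6 mg/L

Css = rate / CL = 282 / 2.85 = 98.95 mg/L
k = ln 2 / 26.3 = 0.02636 h⁻¹
C(t) = Css (1 − e^(−kt)) = 98.95 × (1 − e^(−0.3558)) = 98.95 × 0.2994 ≈ 29.6 mg/L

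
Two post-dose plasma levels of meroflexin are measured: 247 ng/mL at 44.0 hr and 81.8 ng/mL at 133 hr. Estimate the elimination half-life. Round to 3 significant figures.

k = ln(C₁/C₂) / (t₂ − t₁) = ln(247/81.8) / (133 − 44.0)
  = 1.105 / 89.00 = 0.01242 hr⁻¹
t½ = ln 2 / k = ln 2 / 0.01242 ≈ 55.8 hours

55.8 hours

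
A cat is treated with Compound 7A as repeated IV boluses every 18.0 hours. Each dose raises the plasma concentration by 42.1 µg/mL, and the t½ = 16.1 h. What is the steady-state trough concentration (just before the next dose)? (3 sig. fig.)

36.0 µg/mL

k = ln 2 / 16.1 = 0.04305 h⁻¹
Fraction remaining after one interval: e^(−kτ) = e^(−0.04305 × 18.0) = 0.4607
R = 1 / (1 − 0.4607) = 1.854
Css,max = 42.1 × 1.854 = 78.07 µg/mL
Css,min = Css,max × e^(−kτ) = 78.07 × 0.4607 ≈ 36.0 µg/mL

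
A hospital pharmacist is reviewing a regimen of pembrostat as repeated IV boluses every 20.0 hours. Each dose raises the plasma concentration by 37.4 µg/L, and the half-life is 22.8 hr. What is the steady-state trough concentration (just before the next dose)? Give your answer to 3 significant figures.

k = ln 2 / 22.8 = 0.03040 hr⁻¹
Fraction remaining after one interval: e^(−kτ) = e^(−0.03040 × 20.0) = 0.5444
R = 1 / (1 − 0.5444) = 2.195
Css,max = 37.4 × 2.195 = 82.09 µg/L
Css,min = Css,max × e^(−kτ) = 82.09 × 0.5444 ≈ 44.7 µg/L

44.7 µg/L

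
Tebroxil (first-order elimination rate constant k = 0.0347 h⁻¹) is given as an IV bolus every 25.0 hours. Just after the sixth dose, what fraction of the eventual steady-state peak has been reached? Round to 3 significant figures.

f_n = 1 − e^(−nkτ) = 1 − e^(−6 × 0.03470 × 25.0) = 1 − e^(−5.205) = 1 − 0.005489 ≈ 0.995

0.995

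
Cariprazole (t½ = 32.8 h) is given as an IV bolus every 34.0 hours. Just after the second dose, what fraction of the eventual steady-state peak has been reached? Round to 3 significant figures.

k = ln 2 / 32.8 = 0.02113 h⁻¹
f_n = 1 − e^(−nkτ) = 1 − e^(−2 × 0.02113 × 34.0) = 1 − e^(−1.437) = 1 − 0.2376 ≈ 0.762

0.762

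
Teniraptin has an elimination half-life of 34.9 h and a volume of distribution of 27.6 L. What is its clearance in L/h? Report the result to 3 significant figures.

0.548 L/h

k = ln 2 / t½ = ln 2 / 34.9 = 0.01986 h⁻¹
CL = k · V = 0.01986 × 27.6 ≈ 0.548 L/h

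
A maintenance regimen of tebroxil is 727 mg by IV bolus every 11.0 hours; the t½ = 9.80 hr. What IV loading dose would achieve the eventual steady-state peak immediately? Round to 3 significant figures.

1340 mg

k = ln 2 / 9.80 = 0.07073 hr⁻¹
Accumulation ratio R = 1 / (1 − e^(−kτ)) = 1 / (1 − e^(−0.07073×11.0)) = 1 / (1 − 0.4593) = 1.850
Loading dose = maintenance dose × R = 727 × 1.850 ≈ 1340 mg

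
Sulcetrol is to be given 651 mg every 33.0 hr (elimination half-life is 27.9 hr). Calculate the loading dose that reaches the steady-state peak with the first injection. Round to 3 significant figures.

k = ln 2 / 27.9 = 0.02484 hr⁻¹
Accumulation ratio R = 1 / (1 − e^(−kτ)) = 1 / (1 − e^(−0.02484×33.0)) = 1 / (1 − 0.4405) = 1.787
Loading dose = maintenance dose × R = 651 × 1.787 ≈ 1160 mg

1160 mg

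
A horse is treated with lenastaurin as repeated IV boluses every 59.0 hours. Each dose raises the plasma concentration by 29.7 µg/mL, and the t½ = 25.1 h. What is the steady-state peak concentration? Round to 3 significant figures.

k = ln 2 / 25.1 = 0.02762 h⁻¹
Fraction remaining after one interval: e^(−kτ) = e^(−0.02762 × 59.0) = 0.1961
R = 1 / (1 − 0.1961) = 1.244
Css,max = 29.7 × 1.244 ≈ 36.9 µg/mL

36.9 µg/mL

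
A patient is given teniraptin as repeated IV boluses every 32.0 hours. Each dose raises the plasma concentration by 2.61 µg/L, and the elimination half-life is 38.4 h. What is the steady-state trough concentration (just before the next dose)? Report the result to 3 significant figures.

3.34 µg/L

k = ln 2 / 38.4 = 0.01805 h⁻¹
Fraction remaining after one interval: e^(−kτ) = e^(−0.01805 × 32.0) = 0.5612
R = 1 / (1 − 0.5612) = 2.279
Css,max = 2.61 × 2.279 = 5.948 µg/L
Css,min = Css,max × e^(−kτ) = 5.948 × 0.5612 ≈ 3.34 µg/L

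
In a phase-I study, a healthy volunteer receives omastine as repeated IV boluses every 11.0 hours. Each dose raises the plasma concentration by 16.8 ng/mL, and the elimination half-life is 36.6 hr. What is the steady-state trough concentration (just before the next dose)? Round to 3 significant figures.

k = ln 2 / 36.6 = 0.01894 hr⁻¹
Fraction remaining after one interval: e^(−kτ) = e^(−0.01894 × 11.0) = 0.8119
R = 1 / (1 − 0.8119) = 5.318
Css,max = 16.8 × 5.318 = 89.34 ng/mL
Css,min = Css,max × e^(−kτ) = 89.34 × 0.8119 ≈ 72.5 ng/mL

72.5 ng/mL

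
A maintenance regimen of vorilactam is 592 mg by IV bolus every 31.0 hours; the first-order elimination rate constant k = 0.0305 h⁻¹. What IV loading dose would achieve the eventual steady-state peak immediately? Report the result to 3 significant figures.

968 mg

Accumulation ratio R = 1 / (1 − e^(−kτ)) = 1 / (1 − e^(−0.03050×31.0)) = 1 / (1 − 0.3885) = 1.635
Loading dose = maintenance dose × R = 592 × 1.635 ≈ 968 mg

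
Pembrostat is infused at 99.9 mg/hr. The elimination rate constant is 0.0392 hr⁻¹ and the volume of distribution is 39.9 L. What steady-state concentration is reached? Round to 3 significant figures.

CL = k · V = 0.0392 × 39.9 = 1.564 L/hr
Css = rate / CL = 99.9 / 1.564 ≈ 63.9 mg/L

63.9 mg/L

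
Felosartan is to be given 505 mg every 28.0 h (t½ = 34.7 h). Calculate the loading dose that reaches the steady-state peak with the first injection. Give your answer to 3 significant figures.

1180 mg

k = ln 2 / 34.7 = 0.01998 h⁻¹
Accumulation ratio R = 1 / (1 − e^(−kτ)) = 1 / (1 − e^(−0.01998×28.0)) = 1 / (1 − 0.5716) = 2.334
Loading dose = maintenance dose × R = 505 × 2.334 ≈ 1180 mg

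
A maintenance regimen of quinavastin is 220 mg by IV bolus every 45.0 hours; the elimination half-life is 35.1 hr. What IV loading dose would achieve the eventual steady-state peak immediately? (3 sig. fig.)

374 mg

k = ln 2 / 35.1 = 0.01975 hr⁻¹
Accumulation ratio R = 1 / (1 − e^(−kτ)) = 1 / (1 − e^(−0.01975×45.0)) = 1 / (1 − 0.4112) = 1.698
Loading dose = maintenance dose × R = 220 × 1.698 ≈ 374 mg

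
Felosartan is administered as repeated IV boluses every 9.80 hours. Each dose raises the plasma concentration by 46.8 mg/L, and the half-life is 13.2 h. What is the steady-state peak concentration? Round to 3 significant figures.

k = ln 2 / 13.2 = 0.05251 h⁻¹
Fraction remaining after one interval: e^(−kτ) = e^(−0.05251 × 9.80) = 0.5977
R = 1 / (1 − 0.5977) = 2.486
Css,max = 46.8 × 2.486 ≈ 116 mg/L

116 mg/L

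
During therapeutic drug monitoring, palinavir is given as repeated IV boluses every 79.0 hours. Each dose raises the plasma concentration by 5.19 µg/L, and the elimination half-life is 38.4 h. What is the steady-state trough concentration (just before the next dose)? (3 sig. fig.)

1.64 µg/L

k = ln 2 / 38.4 = 0.01805 h⁻¹
Fraction remaining after one interval: e^(−kτ) = e^(−0.01805 × 79.0) = 0.2403
R = 1 / (1 − 0.2403) = 1.316
Css,max = 5.19 × 1.316 = 6.831 µg/L
Css,min = Css,max × e^(−kτ) = 6.831 × 0.2403 ≈ 1.64 µg/L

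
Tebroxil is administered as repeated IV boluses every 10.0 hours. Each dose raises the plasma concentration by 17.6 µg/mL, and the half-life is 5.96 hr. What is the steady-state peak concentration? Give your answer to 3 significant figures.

25.6 µg/mL

k = ln 2 / 5.96 = 0.1163 hr⁻¹
Fraction remaining after one interval: e^(−kτ) = e^(−0.1163 × 10.0) = 0.3125
R = 1 / (1 − 0.3125) = 1.455
Css,max = 17.6 × 1.455 ≈ 25.6 µg/mL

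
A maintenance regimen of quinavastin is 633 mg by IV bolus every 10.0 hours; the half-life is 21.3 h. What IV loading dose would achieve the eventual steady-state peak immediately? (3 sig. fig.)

k = ln 2 / 21.3 = 0.03254 h⁻¹
Accumulation ratio R = 1 / (1 − e^(−kτ)) = 1 / (1 − e^(−0.03254×10.0)) = 1 / (1 − 0.7222) = 3.600
Loading dose = maintenance dose × R = 633 × 3.600 ≈ 2280 mg

2280 mg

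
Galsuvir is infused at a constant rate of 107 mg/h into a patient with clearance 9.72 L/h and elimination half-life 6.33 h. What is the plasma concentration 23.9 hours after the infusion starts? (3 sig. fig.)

Css = rate / CL = 107 / 9.72 = 11.01 mg/L
k = ln 2 / 6.33 = 0.1095 h⁻¹
C(t) = Css (1 − e^(−kt)) = 11.01 × (1 − e^(−2.617)) = 11.01 × 0.9270 ≈ 10.2 mg/L

10.2 mg/L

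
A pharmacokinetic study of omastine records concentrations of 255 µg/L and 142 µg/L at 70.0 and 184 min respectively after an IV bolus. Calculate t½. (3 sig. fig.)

135 minutes

k = ln(C₁/C₂) / (t₂ − t₁) = ln(255/142) / (184 − 70.0)
  = 0.5854 / 114.0 = 0.005135 min⁻¹
t½ = ln 2 / k = ln 2 / 0.005135 ≈ 135 minutes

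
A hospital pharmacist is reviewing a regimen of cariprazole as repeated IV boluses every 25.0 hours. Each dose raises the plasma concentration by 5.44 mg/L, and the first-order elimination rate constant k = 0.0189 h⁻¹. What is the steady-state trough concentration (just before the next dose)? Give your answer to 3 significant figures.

Fraction remaining after one interval: e^(−kτ) = e^(−0.01890 × 25.0) = 0.6234
R = 1 / (1 − 0.6234) = 2.656
Css,max = 5.44 × 2.656 = 14.45 mg/L
Css,min = Css,max × e^(−kτ) = 14.45 × 0.6234 ≈ 9.01 mg/L

9.01 mg/L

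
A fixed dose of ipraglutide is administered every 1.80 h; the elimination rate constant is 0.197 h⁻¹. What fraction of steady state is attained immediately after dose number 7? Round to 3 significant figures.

0.916

f_n = 1 − e^(−nkτ) = 1 − e^(−7 × 0.1970 × 1.80) = 1 − e^(−2.482) = 1 − 0.08356 ≈ 0.916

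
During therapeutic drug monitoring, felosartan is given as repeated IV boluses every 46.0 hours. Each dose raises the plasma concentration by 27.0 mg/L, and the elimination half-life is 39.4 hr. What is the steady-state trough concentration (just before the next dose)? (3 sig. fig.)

21.7 mg/L

k = ln 2 / 39.4 = 0.01759 hr⁻¹
Fraction remaining after one interval: e^(−kτ) = e^(−0.01759 × 46.0) = 0.4452
R = 1 / (1 − 0.4452) = 1.802
Css,max = 27.0 × 1.802 = 48.67 mg/L
Css,min = Css,max × e^(−kτ) = 48.67 × 0.4452 ≈ 21.7 mg/L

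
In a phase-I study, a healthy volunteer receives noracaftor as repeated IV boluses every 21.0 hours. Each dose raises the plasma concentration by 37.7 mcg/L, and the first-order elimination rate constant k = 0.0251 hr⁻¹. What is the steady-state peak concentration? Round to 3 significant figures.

92.0 mcg/L

Fraction remaining after one interval: e^(−kτ) = e^(−0.02510 × 21.0) = 0.5903
R = 1 / (1 − 0.5903) = 2.441
Css,max = 37.7 × 2.441 ≈ 92.0 mcg/L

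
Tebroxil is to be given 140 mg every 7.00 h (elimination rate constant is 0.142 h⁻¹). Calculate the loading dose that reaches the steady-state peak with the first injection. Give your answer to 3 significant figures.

Accumulation ratio R = 1 / (1 − e^(−kτ)) = 1 / (1 − e^(−0.1420×7.00)) = 1 / (1 − 0.3701) = 1.588
Loading dose = maintenance dose × R = 140 × 1.588 ≈ 222 mg

222 mg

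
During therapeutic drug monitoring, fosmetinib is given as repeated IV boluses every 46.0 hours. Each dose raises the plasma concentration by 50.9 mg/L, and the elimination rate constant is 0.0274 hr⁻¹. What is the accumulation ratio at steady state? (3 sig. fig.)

Fraction remaining after one interval: e^(−kτ) = e^(−0.02740 × 46.0) = 0.2835
R = 1 / (1 − 0.2835) = 1 / 0.7165 ≈ 1.40

1.40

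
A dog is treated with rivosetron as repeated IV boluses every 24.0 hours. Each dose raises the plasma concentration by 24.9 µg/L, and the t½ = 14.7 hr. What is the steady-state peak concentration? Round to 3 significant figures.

k = ln 2 / 14.7 = 0.04715 hr⁻¹
Fraction remaining after one interval: e^(−kτ) = e^(−0.04715 × 24.0) = 0.3225
R = 1 / (1 − 0.3225) = 1.476
Css,max = 24.9 × 1.476 ≈ 36.8 µg/L

36.8 µg/L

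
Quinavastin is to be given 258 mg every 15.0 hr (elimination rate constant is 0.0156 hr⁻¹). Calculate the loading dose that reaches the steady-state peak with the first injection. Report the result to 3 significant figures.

Accumulation ratio R = 1 / (1 − e^(−kτ)) = 1 / (1 − e^(−0.01560×15.0)) = 1 / (1 − 0.7914) = 4.793
Loading dose = maintenance dose × R = 258 × 4.793 ≈ 1240 mg

1240 mg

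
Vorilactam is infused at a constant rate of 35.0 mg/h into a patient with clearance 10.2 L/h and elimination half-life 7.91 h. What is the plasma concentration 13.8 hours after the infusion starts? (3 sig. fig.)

Css = rate / CL = 35.0 / 10.2 = 3.431 µg/mL
k = ln 2 / 7.91 = 0.08763 h⁻¹
C(t) = Css (1 − e^(−kt)) = 3.431 × (1 − e^(−1.209)) = 3.431 × 0.7016 ≈ 2.41 µg/mL

2.41 µg/mL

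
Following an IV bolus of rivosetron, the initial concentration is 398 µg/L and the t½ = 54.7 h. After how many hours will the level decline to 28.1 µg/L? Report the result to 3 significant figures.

k = ln 2 / 54.7 = 0.01267 h⁻¹
C(t) = C₀ e^(−kt)  ⇒  t = ln(C₀/C) / k
t = ln(398/28.1) / 0.01267 = 2.651 / 0.01267 ≈ 209 hours

209 hours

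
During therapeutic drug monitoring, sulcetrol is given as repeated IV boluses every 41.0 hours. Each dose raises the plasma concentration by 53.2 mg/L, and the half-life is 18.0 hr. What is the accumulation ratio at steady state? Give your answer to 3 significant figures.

k = ln 2 / 18.0 = 0.03851 hr⁻¹
Fraction remaining after one interval: e^(−kτ) = e^(−0.03851 × 41.0) = 0.2062
R = 1 / (1 − 0.2062) = 1 / 0.7938 ≈ 1.26

1.26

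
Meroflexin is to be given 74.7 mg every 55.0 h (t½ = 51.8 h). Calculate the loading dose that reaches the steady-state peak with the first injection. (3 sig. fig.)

143 mg

k = ln 2 / 51.8 = 0.01338 h⁻¹
Accumulation ratio R = 1 / (1 − e^(−kτ)) = 1 / (1 − e^(−0.01338×55.0)) = 1 / (1 − 0.4790) = 1.920
Loading dose = maintenance dose × R = 74.7 × 1.920 ≈ 143 mg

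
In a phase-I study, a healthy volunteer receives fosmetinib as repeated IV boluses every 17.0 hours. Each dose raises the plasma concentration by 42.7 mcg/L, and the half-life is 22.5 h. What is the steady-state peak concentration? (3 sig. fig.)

105 mcg/L

k = ln 2 / 22.5 = 0.03081 h⁻¹
Fraction remaining after one interval: e^(−kτ) = e^(−0.03081 × 17.0) = 0.5923
R = 1 / (1 − 0.5923) = 2.453
Css,max = 42.7 × 2.453 ≈ 105 mcg/L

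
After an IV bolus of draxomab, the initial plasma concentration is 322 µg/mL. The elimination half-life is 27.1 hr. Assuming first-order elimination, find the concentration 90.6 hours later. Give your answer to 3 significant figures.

31.7 µg/mL

k = ln 2 / 27.1 = 0.02558 hr⁻¹
90.6 hr is 3.343 half-lives, so C = 322 × (1/2)^3.343 = 322 × 0.09854 ≈ 31.7 µg/mL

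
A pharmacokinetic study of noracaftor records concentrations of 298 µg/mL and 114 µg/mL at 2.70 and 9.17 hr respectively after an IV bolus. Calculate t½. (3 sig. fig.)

4.67 hours

k = ln(C₁/C₂) / (t₂ − t₁) = ln(298/114) / (9.17 − 2.70)
  = 0.9609 / 6.470 = 0.1485 hr⁻¹
t½ = ln 2 / k = ln 2 / 0.1485 ≈ 4.67 hours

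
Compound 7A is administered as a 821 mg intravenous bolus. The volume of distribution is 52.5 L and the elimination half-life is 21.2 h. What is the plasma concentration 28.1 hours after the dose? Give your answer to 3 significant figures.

6.24 mg/L

C₀ = dose / V = 821 / 52.5 = 15.64 mg/L
k = ln 2 / 21.2 = 0.03270 h⁻¹
C(t) = C₀ e^(−kt) = 15.64 × e^(−0.03270 × 28.1) = 15.64 × e^(−0.9187) = 15.64 × 0.3990 ≈ 6.24 mg/L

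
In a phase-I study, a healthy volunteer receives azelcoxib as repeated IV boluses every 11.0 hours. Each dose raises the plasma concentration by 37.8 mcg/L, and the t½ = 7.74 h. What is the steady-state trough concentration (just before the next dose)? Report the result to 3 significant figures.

k = ln 2 / 7.74 = 0.08955 h⁻¹
Fraction remaining after one interval: e^(−kτ) = e^(−0.08955 × 11.0) = 0.3734
R = 1 / (1 − 0.3734) = 1.596
Css,max = 37.8 × 1.596 = 60.33 mcg/L
Css,min = Css,max × e^(−kτ) = 60.33 × 0.3734 ≈ 22.5 mcg/L

22.5 mcg/L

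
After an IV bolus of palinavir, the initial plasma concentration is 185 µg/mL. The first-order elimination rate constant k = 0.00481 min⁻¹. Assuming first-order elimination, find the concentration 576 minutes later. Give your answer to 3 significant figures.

C(t) = C₀ e^(−kt) = 185 × e^(−0.004810 × 576) = 185 × e^(−2.771) = 185 × 0.06263 ≈ 11.6 µg/mL

11.6 µg/mL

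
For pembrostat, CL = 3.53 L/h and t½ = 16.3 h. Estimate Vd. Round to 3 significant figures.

k = ln 2 / t½ = ln 2 / 16.3 = 0.04252 h⁻¹
V = CL / k = 3.53 / 0.04252 ≈ 83.0 L

83.0 L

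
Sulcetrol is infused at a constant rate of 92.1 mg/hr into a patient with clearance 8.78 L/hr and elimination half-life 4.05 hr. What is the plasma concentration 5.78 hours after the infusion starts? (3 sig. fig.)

6.59 µg/mL

Css = rate / CL = 92.1 / 8.78 = 10.49 µg/mL
k = ln 2 / 4.05 = 0.1711 hr⁻¹
C(t) = Css (1 − e^(−kt)) = 10.49 × (1 − e^(−0.9892)) = 10.49 × 0.6281 ≈ 6.59 µg/mL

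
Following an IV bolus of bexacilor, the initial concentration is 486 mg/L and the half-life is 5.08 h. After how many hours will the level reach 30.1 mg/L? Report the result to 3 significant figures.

k = ln 2 / 5.08 = 0.1364 h⁻¹
C(t) = C₀ e^(−kt)  ⇒  t = ln(C₀/C) / k
t = ln(486/30.1) / 0.1364 = 2.782 / 0.1364 ≈ 20.4 hours

20.4 hours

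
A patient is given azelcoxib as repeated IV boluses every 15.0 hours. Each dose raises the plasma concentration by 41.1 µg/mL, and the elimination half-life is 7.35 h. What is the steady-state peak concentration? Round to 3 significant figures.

54.3 µg/mL

k = ln 2 / 7.35 = 0.09431 h⁻¹
Fraction remaining after one interval: e^(−kτ) = e^(−0.09431 × 15.0) = 0.2430
R = 1 / (1 − 0.2430) = 1.321
Css,max = 41.1 × 1.321 ≈ 54.3 µg/mL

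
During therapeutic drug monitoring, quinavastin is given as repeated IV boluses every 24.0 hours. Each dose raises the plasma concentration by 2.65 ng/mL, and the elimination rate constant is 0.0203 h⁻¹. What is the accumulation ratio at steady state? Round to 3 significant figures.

2.59

Fraction remaining after one interval: e^(−kτ) = e^(−0.02030 × 24.0) = 0.6143
R = 1 / (1 − 0.6143) = 1 / 0.3857 ≈ 2.59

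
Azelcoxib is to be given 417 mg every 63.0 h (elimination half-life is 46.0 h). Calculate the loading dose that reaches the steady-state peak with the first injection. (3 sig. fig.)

k = ln 2 / 46.0 = 0.01507 h⁻¹
Accumulation ratio R = 1 / (1 − e^(−kτ)) = 1 / (1 − e^(−0.01507×63.0)) = 1 / (1 − 0.3870) = 1.631
Loading dose = maintenance dose × R = 417 × 1.631 ≈ 680 mg

680 mg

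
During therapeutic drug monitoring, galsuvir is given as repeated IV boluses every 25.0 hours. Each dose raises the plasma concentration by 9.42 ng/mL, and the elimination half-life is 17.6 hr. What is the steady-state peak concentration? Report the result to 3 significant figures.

15.0 ng/mL

k = ln 2 / 17.6 = 0.03938 hr⁻¹
Fraction remaining after one interval: e^(−kτ) = e^(−0.03938 × 25.0) = 0.3736
R = 1 / (1 − 0.3736) = 1.596
Css,max = 9.42 × 1.596 ≈ 15.0 ng/mL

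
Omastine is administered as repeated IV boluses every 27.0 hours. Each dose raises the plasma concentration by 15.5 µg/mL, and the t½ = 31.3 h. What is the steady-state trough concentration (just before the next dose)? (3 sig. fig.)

k = ln 2 / 31.3 = 0.02215 h⁻¹
Fraction remaining after one interval: e^(−kτ) = e^(−0.02215 × 27.0) = 0.5500
R = 1 / (1 − 0.5500) = 2.222
Css,max = 15.5 × 2.222 = 34.44 µg/mL
Css,min = Css,max × e^(−kτ) = 34.44 × 0.5500 ≈ 18.9 µg/mL

18.9 µg/mL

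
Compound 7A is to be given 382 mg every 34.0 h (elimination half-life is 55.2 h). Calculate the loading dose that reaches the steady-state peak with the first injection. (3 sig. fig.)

1100 mg

k = ln 2 / 55.2 = 0.01256 h⁻¹
Accumulation ratio R = 1 / (1 − e^(−kτ)) = 1 / (1 − e^(−0.01256×34.0)) = 1 / (1 − 0.6525) = 2.878
Loading dose = maintenance dose × R = 382 × 2.878 ≈ 1100 mg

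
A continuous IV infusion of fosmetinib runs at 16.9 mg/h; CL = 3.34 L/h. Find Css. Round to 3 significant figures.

Css = infusion rate / CL = 16.9 / 3.34 ≈ 5.06 mg/L

5.06 mg/L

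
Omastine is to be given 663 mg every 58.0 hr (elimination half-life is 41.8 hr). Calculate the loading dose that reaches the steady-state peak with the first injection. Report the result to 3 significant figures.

1070 mg

k = ln 2 / 41.8 = 0.01658 hr⁻¹
Accumulation ratio R = 1 / (1 − e^(−kτ)) = 1 / (1 − e^(−0.01658×58.0)) = 1 / (1 − 0.3822) = 1.619
Loading dose = maintenance dose × R = 663 × 1.619 ≈ 1070 mg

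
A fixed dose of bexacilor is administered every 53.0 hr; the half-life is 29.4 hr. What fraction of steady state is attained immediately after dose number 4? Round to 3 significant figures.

k = ln 2 / 29.4 = 0.02358 hr⁻¹
f_n = 1 − e^(−nkτ) = 1 − e^(−4 × 0.02358 × 53.0) = 1 − e^(−4.998) = 1 − 0.006750 ≈ 0.993

0.993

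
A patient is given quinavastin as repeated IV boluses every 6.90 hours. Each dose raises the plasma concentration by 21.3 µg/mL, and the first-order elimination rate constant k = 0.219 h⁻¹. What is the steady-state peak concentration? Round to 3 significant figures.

27.3 µg/mL

Fraction remaining after one interval: e^(−kτ) = e^(−0.2190 × 6.90) = 0.2207
R = 1 / (1 − 0.2207) = 1.283
Css,max = 21.3 × 1.283 ≈ 27.3 µg/mL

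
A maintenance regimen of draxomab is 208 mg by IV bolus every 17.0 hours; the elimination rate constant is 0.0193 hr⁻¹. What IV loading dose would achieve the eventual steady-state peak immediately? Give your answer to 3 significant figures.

Accumulation ratio R = 1 / (1 − e^(−kτ)) = 1 / (1 − e^(−0.01930×17.0)) = 1 / (1 − 0.7203) = 3.575
Loading dose = maintenance dose × R = 208 × 3.575 ≈ 744 mg

744 mg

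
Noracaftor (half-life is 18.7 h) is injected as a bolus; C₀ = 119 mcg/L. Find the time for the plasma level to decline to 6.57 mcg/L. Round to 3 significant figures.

k = ln 2 / 18.7 = 0.03707 h⁻¹
C(t) = C₀ e^(−kt)  ⇒  t = ln(C₀/C) / k
t = ln(119/6.57) / 0.03707 = 2.897 / 0.03707 ≈ 78.1 hours

78.1 hours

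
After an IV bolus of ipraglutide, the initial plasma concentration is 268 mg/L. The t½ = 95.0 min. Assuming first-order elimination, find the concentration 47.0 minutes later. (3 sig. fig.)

190 mg/L

k = ln 2 / 95.0 = 0.007296 min⁻¹
C(t) = C₀ e^(−kt) = 268 × e^(−0.007296 × 47.0) = 268 × e^(−0.3429) = 268 × 0.7097 ≈ 190 mg/L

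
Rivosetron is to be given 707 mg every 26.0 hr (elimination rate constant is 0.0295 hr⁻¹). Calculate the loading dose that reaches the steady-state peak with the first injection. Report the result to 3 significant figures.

1320 mg

Accumulation ratio R = 1 / (1 − e^(−kτ)) = 1 / (1 − e^(−0.02950×26.0)) = 1 / (1 − 0.4644) = 1.867
Loading dose = maintenance dose × R = 707 × 1.867 ≈ 1320 mg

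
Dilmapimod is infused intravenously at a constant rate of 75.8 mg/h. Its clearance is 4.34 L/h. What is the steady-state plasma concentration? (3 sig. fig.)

Css = infusion rate / CL = 75.8 / 4.34 ≈ 17.5 µg/mL

17.5 µg/mL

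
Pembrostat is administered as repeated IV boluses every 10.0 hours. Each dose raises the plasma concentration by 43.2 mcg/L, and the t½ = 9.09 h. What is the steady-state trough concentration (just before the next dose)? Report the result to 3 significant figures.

37.8 mcg/L

k = ln 2 / 9.09 = 0.07625 h⁻¹
Fraction remaining after one interval: e^(−kτ) = e^(−0.07625 × 10.0) = 0.4665
R = 1 / (1 − 0.4665) = 1.874
Css,max = 43.2 × 1.874 = 80.97 mcg/L
Css,min = Css,max × e^(−kτ) = 80.97 × 0.4665 ≈ 37.8 mcg/L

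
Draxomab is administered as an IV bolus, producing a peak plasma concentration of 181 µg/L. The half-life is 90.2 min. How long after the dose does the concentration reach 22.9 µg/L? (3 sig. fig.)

269 minutes

k = ln 2 / 90.2 = 0.007685 min⁻¹
C(t) = C₀ e^(−kt)  ⇒  t = ln(C₀/C) / k
t = ln(181/22.9) / 0.007685 = 2.067 / 0.007685 ≈ 269 minutes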